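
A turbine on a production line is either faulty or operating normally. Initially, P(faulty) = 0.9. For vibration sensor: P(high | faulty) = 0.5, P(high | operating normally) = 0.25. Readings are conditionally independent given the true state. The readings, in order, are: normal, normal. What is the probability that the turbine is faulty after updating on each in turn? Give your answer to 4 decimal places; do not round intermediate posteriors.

0.8000

After 'normal': P(faulty) = 0.5·0.9000 / (0.5·0.9000 + 0.75·0.1000) ≈ 0.8571
After 'normal': P(faulty) = 0.5·0.8571 / (0.5·0.8571 + 0.75·0.1429) ≈ 0.8000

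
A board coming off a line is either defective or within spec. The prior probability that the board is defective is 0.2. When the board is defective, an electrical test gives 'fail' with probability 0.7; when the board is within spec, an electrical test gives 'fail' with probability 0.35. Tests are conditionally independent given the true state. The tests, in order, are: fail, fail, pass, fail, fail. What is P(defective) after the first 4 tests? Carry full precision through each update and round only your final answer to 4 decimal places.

Apply Bayes' rule sequentially, carrying P(defective) forward.
After 'fail': P(defective) = 0.7·0.2000 / (0.7·0.2000 + 0.35·0.8000) ≈ 0.3333
After 'fail': P(defective) = 0.7·0.3333 / (0.7·0.3333 + 0.35·0.6667) ≈ 0.5000
After 'pass': P(defective) = 0.3·0.5000 / (0.3·0.5000 + 0.65·0.5000) ≈ 0.3158
After 'fail': P(defective) = 0.7·0.3158 / (0.7·0.3158 + 0.35·0.6842) ≈ 0.4800

0.4800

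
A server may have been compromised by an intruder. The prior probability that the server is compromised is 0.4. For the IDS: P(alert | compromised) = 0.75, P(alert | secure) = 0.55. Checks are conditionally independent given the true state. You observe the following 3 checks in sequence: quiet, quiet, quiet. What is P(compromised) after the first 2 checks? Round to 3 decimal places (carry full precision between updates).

0.171

After 'quiet': P(compromised) = 0.25·0.4000 / (0.25·0.4000 + 0.45·0.6000) ≈ 0.2703
After 'quiet': P(compromised) = 0.25·0.2703 / (0.25·0.2703 + 0.45·0.7297) ≈ 0.1706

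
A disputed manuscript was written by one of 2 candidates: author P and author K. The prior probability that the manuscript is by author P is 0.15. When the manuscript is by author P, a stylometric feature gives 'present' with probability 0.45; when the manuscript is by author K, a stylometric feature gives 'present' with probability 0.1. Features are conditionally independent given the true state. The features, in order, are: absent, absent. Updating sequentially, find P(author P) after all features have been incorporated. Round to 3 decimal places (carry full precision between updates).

Apply Bayes' rule sequentially, carrying P(author P) forward.
After 'absent': P(author P) = 0.55·0.1500 / (0.55·0.1500 + 0.9·0.8500) ≈ 0.0973
After 'absent': P(author P) = 0.55·0.0973 / (0.55·0.0973 + 0.9·0.9027) ≈ 0.0618

0.062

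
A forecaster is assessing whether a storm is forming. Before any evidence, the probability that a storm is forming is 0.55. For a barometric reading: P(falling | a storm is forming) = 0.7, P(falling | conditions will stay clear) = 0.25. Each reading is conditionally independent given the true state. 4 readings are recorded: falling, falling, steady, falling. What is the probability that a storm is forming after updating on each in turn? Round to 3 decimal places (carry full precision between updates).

0.915

Apply Bayes' rule sequentially, carrying P(storm) forward.
After 'falling': P(storm) = 0.7·0.5500 / (0.7·0.5500 + 0.25·0.4500) ≈ 0.7739
After 'falling': P(storm) = 0.7·0.7739 / (0.7·0.7739 + 0.25·0.2261) ≈ 0.9055
After 'steady': P(storm) = 0.3·0.9055 / (0.3·0.9055 + 0.75·0.0945) ≈ 0.7931
After 'falling': P(storm) = 0.7·0.7931 / (0.7·0.7931 + 0.25·0.2069) ≈ 0.9148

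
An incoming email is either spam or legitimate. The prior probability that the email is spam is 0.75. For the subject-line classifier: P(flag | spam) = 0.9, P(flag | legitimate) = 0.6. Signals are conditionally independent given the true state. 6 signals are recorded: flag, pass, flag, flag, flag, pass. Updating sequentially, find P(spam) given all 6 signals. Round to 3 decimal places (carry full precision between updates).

0.487

Each posterior becomes the prior for the next update.
After 'flag': P(spam) = 0.9·0.7500 / (0.9·0.7500 + 0.6·0.2500) ≈ 0.8182
After 'pass': P(spam) = 0.1·0.8182 / (0.1·0.8182 + 0.4·0.1818) ≈ 0.5294
After 'flag': P(spam) = 0.9·0.5294 / (0.9·0.5294 + 0.6·0.4706) ≈ 0.6279
After 'flag': P(spam) = 0.9·0.6279 / (0.9·0.6279 + 0.6·0.3721) ≈ 0.7168
After 'flag': P(spam) = 0.9·0.7168 / (0.9·0.7168 + 0.6·0.2832) ≈ 0.7915
After 'pass': P(spam) = 0.1·0.7915 / (0.1·0.7915 + 0.4·0.2085) ≈ 0.4870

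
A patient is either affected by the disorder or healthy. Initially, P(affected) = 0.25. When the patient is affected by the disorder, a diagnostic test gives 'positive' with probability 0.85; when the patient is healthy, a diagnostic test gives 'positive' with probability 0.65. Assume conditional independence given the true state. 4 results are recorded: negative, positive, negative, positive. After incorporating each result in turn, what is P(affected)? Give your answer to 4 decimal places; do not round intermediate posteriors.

0.0948

Apply Bayes' rule sequentially, carrying P(affected) forward.
After 'negative': P(affected) = 0.15·0.2500 / (0.15·0.2500 + 0.35·0.7500) ≈ 0.1250
After 'positive': P(affected) = 0.85·0.1250 / (0.85·0.1250 + 0.65·0.8750) ≈ 0.1574
After 'negative': P(affected) = 0.15·0.1574 / (0.15·0.1574 + 0.35·0.8426) ≈ 0.0741
After 'positive': P(affected) = 0.85·0.0741 / (0.85·0.0741 + 0.65·0.9259) ≈ 0.0948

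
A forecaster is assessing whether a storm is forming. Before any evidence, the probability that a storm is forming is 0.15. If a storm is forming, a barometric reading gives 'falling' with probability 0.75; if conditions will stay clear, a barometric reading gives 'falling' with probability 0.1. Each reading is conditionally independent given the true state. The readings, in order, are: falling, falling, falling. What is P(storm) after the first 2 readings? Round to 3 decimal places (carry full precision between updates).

0.908

After 'falling': P(storm) = 0.75·0.1500 / (0.75·0.1500 + 0.1·0.8500) ≈ 0.5696
After 'falling': P(storm) = 0.75·0.5696 / (0.75·0.5696 + 0.1·0.4304) ≈ 0.9085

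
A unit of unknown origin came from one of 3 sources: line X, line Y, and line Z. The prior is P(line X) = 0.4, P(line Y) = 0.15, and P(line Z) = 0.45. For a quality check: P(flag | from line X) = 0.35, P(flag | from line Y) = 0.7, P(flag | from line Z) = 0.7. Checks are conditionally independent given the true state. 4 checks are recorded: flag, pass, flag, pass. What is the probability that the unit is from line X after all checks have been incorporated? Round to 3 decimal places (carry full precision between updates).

0.439

After 'flag': normaliser = 0.35·0.4000 + 0.7·0.1500 + 0.7·0.4500; P(line X) ≈ 0.2500, P(line Y) ≈ 0.1875, P(line Z) ≈ 0.5625
After 'pass': normaliser = 0.65·0.2500 + 0.3·0.1875 + 0.3·0.5625; P(line X) ≈ 0.4194, P(line Y) ≈ 0.1452, P(line Z) ≈ 0.4355
After 'flag': normaliser = 0.35·0.4194 + 0.7·0.1452 + 0.7·0.4355; P(line X) ≈ 0.2653, P(line Y) ≈ 0.1837, P(line Z) ≈ 0.5510
After 'pass': normaliser = 0.65·0.2653 + 0.3·0.1837 + 0.3·0.5510; P(line X) ≈ 0.4390, P(line Y) ≈ 0.1403, P(line Z) ≈ 0.4208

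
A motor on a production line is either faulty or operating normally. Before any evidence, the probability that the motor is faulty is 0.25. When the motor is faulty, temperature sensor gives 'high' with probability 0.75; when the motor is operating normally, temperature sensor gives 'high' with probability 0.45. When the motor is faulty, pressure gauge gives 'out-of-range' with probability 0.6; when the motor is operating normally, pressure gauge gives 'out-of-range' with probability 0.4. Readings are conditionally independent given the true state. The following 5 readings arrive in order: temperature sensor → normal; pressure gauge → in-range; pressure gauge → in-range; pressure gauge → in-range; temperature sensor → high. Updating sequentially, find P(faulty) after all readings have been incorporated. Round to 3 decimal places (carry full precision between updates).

After temperature sensor='normal': P(faulty) = 0.25·0.2500 / (0.25·0.2500 + 0.55·0.7500) ≈ 0.1316
After pressure gauge='in-range': P(faulty) = 0.4·0.1316 / (0.4·0.1316 + 0.6·0.8684) ≈ 0.0917
After pressure gauge='in-range': P(faulty) = 0.4·0.0917 / (0.4·0.0917 + 0.6·0.9083) ≈ 0.0631
After pressure gauge='in-range': P(faulty) = 0.4·0.0631 / (0.4·0.0631 + 0.6·0.9369) ≈ 0.0430
After temperature sensor='high': P(faulty) = 0.75·0.0430 / (0.75·0.0430 + 0.45·0.9570) ≈ 0.0696

0.070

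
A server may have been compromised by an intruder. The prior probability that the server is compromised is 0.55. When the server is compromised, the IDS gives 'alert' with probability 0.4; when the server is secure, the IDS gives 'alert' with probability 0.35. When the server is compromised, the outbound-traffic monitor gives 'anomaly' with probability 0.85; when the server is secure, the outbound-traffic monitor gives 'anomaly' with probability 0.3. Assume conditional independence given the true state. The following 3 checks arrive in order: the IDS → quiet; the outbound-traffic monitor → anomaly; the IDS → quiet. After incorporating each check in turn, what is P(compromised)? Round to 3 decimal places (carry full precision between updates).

0.747

After the IDS='quiet': P(compromised) = 0.6·0.5500 / (0.6·0.5500 + 0.65·0.4500) ≈ 0.5301
After the outbound-traffic monitor='anomaly': P(compromised) = 0.85·0.5301 / (0.85·0.5301 + 0.3·0.4699) ≈ 0.7617
After the IDS='quiet': P(compromised) = 0.6·0.7617 / (0.6·0.7617 + 0.65·0.2383) ≈ 0.7469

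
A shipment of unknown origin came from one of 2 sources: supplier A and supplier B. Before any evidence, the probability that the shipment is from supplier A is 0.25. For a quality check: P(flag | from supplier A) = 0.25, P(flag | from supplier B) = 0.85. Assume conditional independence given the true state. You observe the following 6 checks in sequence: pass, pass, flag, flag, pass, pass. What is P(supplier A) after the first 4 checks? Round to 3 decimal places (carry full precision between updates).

0.419

Apply Bayes' rule sequentially, carrying P(supplier A) forward.
After 'pass': P(supplier A) = 0.75·0.2500 / (0.75·0.2500 + 0.15·0.7500) ≈ 0.6250
After 'pass': P(supplier A) = 0.75·0.6250 / (0.75·0.6250 + 0.15·0.3750) ≈ 0.8929
After 'flag': P(supplier A) = 0.25·0.8929 / (0.25·0.8929 + 0.85·0.1071) ≈ 0.7102
After 'flag': P(supplier A) = 0.25·0.7102 / (0.25·0.7102 + 0.85·0.2898) ≈ 0.4189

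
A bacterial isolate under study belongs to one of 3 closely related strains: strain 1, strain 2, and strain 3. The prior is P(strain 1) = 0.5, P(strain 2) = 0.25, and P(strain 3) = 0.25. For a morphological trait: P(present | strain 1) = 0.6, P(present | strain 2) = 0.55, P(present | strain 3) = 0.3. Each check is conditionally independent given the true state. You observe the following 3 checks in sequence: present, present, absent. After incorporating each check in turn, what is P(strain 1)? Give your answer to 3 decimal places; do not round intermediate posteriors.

0.591

After 'present': normaliser = 0.6·0.5000 + 0.55·0.2500 + 0.3·0.2500; P(strain 1) ≈ 0.5854, P(strain 2) ≈ 0.2683, P(strain 3) ≈ 0.1463
After 'present': normaliser = 0.6·0.5854 + 0.55·0.2683 + 0.3·0.1463; P(strain 1) ≈ 0.6472, P(strain 2) ≈ 0.2719, P(strain 3) ≈ 0.0809
After 'absent': normaliser = 0.4·0.6472 + 0.45·0.2719 + 0.7·0.0809; P(strain 1) ≈ 0.5912, P(strain 2) ≈ 0.2794, P(strain 3) ≈ 0.1293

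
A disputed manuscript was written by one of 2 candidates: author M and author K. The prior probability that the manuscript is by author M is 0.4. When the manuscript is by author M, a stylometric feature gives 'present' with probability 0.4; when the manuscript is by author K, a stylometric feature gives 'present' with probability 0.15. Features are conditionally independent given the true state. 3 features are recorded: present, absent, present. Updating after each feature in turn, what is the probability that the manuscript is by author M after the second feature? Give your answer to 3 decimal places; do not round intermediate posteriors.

Apply Bayes' rule sequentially, carrying P(author M) forward.
After 'present': P(author M) = 0.4·0.4000 / (0.4·0.4000 + 0.15·0.6000) ≈ 0.6400
After 'absent': P(author M) = 0.6·0.6400 / (0.6·0.6400 + 0.85·0.3600) ≈ 0.5565

0.557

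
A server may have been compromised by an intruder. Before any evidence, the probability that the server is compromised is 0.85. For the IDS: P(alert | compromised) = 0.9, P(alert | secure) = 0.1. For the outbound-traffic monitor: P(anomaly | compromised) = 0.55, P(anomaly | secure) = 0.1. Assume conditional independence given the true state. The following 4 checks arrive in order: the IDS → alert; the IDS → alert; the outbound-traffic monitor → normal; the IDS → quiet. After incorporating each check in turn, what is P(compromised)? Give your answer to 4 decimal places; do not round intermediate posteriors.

0.9623

Apply Bayes' rule sequentially, carrying P(compromised) forward.
After the IDS='alert': P(compromised) = 0.9·0.8500 / (0.9·0.8500 + 0.1·0.1500) ≈ 0.9808
After the IDS='alert': P(compromised) = 0.9·0.9808 / (0.9·0.9808 + 0.1·0.0192) ≈ 0.9978
After the outbound-traffic monitor='normal': P(compromised) = 0.45·0.9978 / (0.45·0.9978 + 0.9·0.0022) ≈ 0.9957
After the IDS='quiet': P(compromised) = 0.1·0.9957 / (0.1·0.9957 + 0.9·0.0043) ≈ 0.9623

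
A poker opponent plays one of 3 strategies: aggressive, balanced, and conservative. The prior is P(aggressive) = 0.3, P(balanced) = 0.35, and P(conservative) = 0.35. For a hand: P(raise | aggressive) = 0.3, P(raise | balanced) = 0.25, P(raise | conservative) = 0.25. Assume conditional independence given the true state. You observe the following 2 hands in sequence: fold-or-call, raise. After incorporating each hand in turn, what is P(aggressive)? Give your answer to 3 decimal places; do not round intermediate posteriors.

0.324

After 'fold-or-call': normaliser = 0.7·0.3000 + 0.75·0.3500 + 0.75·0.3500; P(aggressive) ≈ 0.2857, P(balanced) ≈ 0.3571, P(conservative) ≈ 0.3571
After 'raise': normaliser = 0.3·0.2857 + 0.25·0.3571 + 0.25·0.3571; P(aggressive) ≈ 0.3243, P(balanced) ≈ 0.3378, P(conservative) ≈ 0.3378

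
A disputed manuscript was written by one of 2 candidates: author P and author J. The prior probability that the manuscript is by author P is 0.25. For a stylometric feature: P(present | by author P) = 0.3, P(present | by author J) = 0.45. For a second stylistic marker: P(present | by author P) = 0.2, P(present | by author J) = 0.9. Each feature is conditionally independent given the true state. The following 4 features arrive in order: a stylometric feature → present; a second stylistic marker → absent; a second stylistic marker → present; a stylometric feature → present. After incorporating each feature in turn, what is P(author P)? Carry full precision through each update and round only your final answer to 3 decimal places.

After a stylometric feature='present': P(author P) = 0.3·0.2500 / (0.3·0.2500 + 0.45·0.7500) ≈ 0.1818
After a second stylistic marker='absent': P(author P) = 0.8·0.1818 / (0.8·0.1818 + 0.1·0.8182) ≈ 0.6400
After a second stylistic marker='present': P(author P) = 0.2·0.6400 / (0.2·0.6400 + 0.9·0.3600) ≈ 0.2832
After a stylometric feature='present': P(author P) = 0.3·0.2832 / (0.3·0.2832 + 0.45·0.7168) ≈ 0.2085

0.208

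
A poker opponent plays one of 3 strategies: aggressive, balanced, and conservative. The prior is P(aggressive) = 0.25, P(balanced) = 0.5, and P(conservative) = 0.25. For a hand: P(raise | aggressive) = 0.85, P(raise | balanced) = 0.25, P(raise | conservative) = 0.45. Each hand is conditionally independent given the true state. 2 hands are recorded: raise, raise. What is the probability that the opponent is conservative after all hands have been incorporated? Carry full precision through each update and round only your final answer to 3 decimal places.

After 'raise': normaliser = 0.85·0.2500 + 0.25·0.5000 + 0.45·0.2500; P(aggressive) ≈ 0.4722, P(balanced) ≈ 0.2778, P(conservative) ≈ 0.2500
After 'raise': normaliser = 0.85·0.4722 + 0.25·0.2778 + 0.45·0.2500; P(aggressive) ≈ 0.6881, P(balanced) ≈ 0.1190, P(conservative) ≈ 0.1929

0.193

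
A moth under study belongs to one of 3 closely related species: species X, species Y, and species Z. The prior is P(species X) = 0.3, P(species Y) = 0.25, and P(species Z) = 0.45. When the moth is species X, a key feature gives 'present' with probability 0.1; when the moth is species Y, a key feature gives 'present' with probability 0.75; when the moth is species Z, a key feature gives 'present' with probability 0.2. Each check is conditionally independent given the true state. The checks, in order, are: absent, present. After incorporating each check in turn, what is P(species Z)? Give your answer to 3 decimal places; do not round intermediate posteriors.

Apply Bayes' rule sequentially, carrying P(species Z) forward.
After 'absent': normaliser = 0.9·0.3000 + 0.25·0.2500 + 0.8·0.4500; P(species X) ≈ 0.3899, P(species Y) ≈ 0.0903, P(species Z) ≈ 0.5199
After 'present': normaliser = 0.1·0.3899 + 0.75·0.0903 + 0.2·0.5199; P(species X) ≈ 0.1851, P(species Y) ≈ 0.3213, P(species Z) ≈ 0.4936

0.494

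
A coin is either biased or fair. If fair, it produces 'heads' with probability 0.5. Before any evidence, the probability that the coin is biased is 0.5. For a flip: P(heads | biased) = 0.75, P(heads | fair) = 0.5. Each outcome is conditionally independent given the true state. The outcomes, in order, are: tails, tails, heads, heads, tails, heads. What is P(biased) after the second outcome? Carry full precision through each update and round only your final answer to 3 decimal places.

0.200

Each posterior becomes the prior for the next update.
After 'tails': P(biased) = 0.25·0.5000 / (0.25·0.5000 + 0.5·0.5000) ≈ 0.3333
After 'tails': P(biased) = 0.25·0.3333 / (0.25·0.3333 + 0.5·0.6667) ≈ 0.2000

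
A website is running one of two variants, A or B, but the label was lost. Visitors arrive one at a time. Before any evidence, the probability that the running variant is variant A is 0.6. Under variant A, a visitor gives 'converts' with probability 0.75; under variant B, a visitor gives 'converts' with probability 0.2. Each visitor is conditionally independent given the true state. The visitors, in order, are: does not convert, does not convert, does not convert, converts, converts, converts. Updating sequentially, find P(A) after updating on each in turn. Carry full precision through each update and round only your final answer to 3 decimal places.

After 'does not convert': P(A) = 0.25·0.6000 / (0.25·0.6000 + 0.8·0.4000) ≈ 0.3191
After 'does not convert': P(A) = 0.25·0.3191 / (0.25·0.3191 + 0.8·0.6809) ≈ 0.1278
After 'does not convert': P(A) = 0.25·0.1278 / (0.25·0.1278 + 0.8·0.8722) ≈ 0.0438
After 'converts': P(A) = 0.75·0.0438 / (0.75·0.0438 + 0.2·0.9562) ≈ 0.1465
After 'converts': P(A) = 0.75·0.1465 / (0.75·0.1465 + 0.2·0.8535) ≈ 0.3916
After 'converts': P(A) = 0.75·0.3916 / (0.75·0.3916 + 0.2·0.6084) ≈ 0.7071

0.707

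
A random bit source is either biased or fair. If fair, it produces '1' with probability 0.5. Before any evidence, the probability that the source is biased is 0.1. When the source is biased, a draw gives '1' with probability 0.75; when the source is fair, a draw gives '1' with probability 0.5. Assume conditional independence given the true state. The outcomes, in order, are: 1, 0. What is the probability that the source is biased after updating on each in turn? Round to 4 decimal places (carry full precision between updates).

0.0769

After '1': P(biased) = 0.75·0.1000 / (0.75·0.1000 + 0.5·0.9000) ≈ 0.1429
After '0': P(biased) = 0.25·0.1429 / (0.25·0.1429 + 0.5·0.8571) ≈ 0.0769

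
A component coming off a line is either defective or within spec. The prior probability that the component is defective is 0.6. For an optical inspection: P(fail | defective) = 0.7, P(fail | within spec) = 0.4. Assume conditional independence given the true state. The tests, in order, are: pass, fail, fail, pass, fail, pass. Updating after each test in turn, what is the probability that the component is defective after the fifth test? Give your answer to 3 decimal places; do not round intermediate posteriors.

After 'pass': P(defective) = 0.3·0.6000 / (0.3·0.6000 + 0.6·0.4000) ≈ 0.4286
After 'fail': P(defective) = 0.7·0.4286 / (0.7·0.4286 + 0.4·0.5714) ≈ 0.5676
After 'fail': P(defective) = 0.7·0.5676 / (0.7·0.5676 + 0.4·0.4324) ≈ 0.6967
After 'pass': P(defective) = 0.3·0.6967 / (0.3·0.6967 + 0.6·0.3033) ≈ 0.5345
After 'fail': P(defective) = 0.7·0.5345 / (0.7·0.5345 + 0.4·0.4655) ≈ 0.6677

0.668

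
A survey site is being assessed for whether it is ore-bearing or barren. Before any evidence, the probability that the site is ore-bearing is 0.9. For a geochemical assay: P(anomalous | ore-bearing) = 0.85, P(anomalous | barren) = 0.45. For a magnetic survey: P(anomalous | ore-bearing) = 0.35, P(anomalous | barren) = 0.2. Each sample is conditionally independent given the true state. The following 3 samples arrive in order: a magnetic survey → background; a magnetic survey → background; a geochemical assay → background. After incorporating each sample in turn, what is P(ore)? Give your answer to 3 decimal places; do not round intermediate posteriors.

Each posterior becomes the prior for the next update.
After a magnetic survey='background': P(ore) = 0.65·0.9000 / (0.65·0.9000 + 0.8·0.1000) ≈ 0.8797
After a magnetic survey='background': P(ore) = 0.65·0.8797 / (0.65·0.8797 + 0.8·0.1203) ≈ 0.8559
After a geochemical assay='background': P(ore) = 0.15·0.8559 / (0.15·0.8559 + 0.55·0.1441) ≈ 0.6184

0.618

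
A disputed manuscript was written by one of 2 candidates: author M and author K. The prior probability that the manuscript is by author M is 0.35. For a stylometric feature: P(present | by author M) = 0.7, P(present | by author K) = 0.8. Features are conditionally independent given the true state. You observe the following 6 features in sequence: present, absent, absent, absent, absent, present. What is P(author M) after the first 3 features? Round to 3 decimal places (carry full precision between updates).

0.515

After 'present': P(author M) = 0.7·0.3500 / (0.7·0.3500 + 0.8·0.6500) ≈ 0.3203
After 'absent': P(author M) = 0.3·0.3203 / (0.3·0.3203 + 0.2·0.6797) ≈ 0.4141
After 'absent': P(author M) = 0.3·0.4141 / (0.3·0.4141 + 0.2·0.5859) ≈ 0.5146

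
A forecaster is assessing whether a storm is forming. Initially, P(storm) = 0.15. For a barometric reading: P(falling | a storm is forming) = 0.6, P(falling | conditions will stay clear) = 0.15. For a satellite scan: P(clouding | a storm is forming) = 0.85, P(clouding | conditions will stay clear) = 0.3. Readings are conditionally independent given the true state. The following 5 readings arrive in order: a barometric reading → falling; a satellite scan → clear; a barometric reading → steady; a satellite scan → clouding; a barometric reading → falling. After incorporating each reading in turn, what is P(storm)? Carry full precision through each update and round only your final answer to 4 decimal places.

0.4465

After a barometric reading='falling': P(storm) = 0.6·0.1500 / (0.6·0.1500 + 0.15·0.8500) ≈ 0.4138
After a satellite scan='clear': P(storm) = 0.15·0.4138 / (0.15·0.4138 + 0.7·0.5862) ≈ 0.1314
After a barometric reading='steady': P(storm) = 0.4·0.1314 / (0.4·0.1314 + 0.85·0.8686) ≈ 0.0665
After a satellite scan='clouding': P(storm) = 0.85·0.0665 / (0.85·0.0665 + 0.3·0.9335) ≈ 0.1678
After a barometric reading='falling': P(storm) = 0.6·0.1678 / (0.6·0.1678 + 0.15·0.8322) ≈ 0.4465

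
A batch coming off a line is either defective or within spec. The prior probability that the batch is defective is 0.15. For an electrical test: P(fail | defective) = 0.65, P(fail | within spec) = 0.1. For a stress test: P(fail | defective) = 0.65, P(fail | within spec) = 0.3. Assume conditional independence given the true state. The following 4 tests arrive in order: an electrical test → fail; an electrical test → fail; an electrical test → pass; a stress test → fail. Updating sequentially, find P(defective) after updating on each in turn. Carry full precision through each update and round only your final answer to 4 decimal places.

0.8627

Each posterior becomes the prior for the next update.
After an electrical test='fail': P(defective) = 0.65·0.1500 / (0.65·0.1500 + 0.1·0.8500) ≈ 0.5342
After an electrical test='fail': P(defective) = 0.65·0.5342 / (0.65·0.5342 + 0.1·0.4658) ≈ 0.8817
After an electrical test='pass': P(defective) = 0.35·0.8817 / (0.35·0.8817 + 0.9·0.1183) ≈ 0.7436
After a stress test='fail': P(defective) = 0.65·0.7436 / (0.65·0.7436 + 0.3·0.2564) ≈ 0.8627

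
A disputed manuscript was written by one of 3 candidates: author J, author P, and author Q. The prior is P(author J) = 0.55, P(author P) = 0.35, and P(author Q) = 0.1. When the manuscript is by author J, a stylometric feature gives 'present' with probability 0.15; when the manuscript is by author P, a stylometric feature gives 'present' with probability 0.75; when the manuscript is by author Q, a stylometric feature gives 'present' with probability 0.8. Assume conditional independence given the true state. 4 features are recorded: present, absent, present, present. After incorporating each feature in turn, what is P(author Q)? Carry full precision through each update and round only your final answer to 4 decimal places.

After 'present': normaliser = 0.15·0.5500 + 0.75·0.3500 + 0.8·0.1000; P(author J) ≈ 0.1941, P(author P) ≈ 0.6176, P(author Q) ≈ 0.1882
After 'absent': normaliser = 0.85·0.1941 + 0.25·0.6176 + 0.2·0.1882; P(author J) ≈ 0.4621, P(author P) ≈ 0.4325, P(author Q) ≈ 0.1054
After 'present': normaliser = 0.15·0.4621 + 0.75·0.4325 + 0.8·0.1054; P(author J) ≈ 0.1450, P(author P) ≈ 0.6785, P(author Q) ≈ 0.1765
After 'present': normaliser = 0.15·0.1450 + 0.75·0.6785 + 0.8·0.1765; P(author J) ≈ 0.0324, P(author P) ≈ 0.7575, P(author Q) ≈ 0.2101

0.2101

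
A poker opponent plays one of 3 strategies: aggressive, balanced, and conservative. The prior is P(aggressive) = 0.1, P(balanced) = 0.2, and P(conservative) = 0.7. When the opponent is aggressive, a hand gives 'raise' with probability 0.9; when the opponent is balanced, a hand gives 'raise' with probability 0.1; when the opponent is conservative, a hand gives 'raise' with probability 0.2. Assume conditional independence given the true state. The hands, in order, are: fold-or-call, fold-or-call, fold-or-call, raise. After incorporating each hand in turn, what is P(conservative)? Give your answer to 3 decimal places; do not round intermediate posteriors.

0.830

After 'fold-or-call': normaliser = 0.1·0.1000 + 0.9·0.2000 + 0.8·0.7000; P(aggressive) ≈ 0.0133, P(balanced) ≈ 0.2400, P(conservative) ≈ 0.7467
After 'fold-or-call': normaliser = 0.1·0.0133 + 0.9·0.2400 + 0.8·0.7467; P(aggressive) ≈ 0.0016, P(balanced) ≈ 0.2651, P(conservative) ≈ 0.7332
After 'fold-or-call': normaliser = 0.1·0.0016 + 0.9·0.2651 + 0.8·0.7332; P(aggressive) ≈ 0.0002, P(balanced) ≈ 0.2891, P(conservative) ≈ 0.7107
After 'raise': normaliser = 0.9·0.0002 + 0.1·0.2891 + 0.2·0.7107; P(aggressive) ≈ 0.0010, P(balanced) ≈ 0.1688, P(conservative) ≈ 0.8301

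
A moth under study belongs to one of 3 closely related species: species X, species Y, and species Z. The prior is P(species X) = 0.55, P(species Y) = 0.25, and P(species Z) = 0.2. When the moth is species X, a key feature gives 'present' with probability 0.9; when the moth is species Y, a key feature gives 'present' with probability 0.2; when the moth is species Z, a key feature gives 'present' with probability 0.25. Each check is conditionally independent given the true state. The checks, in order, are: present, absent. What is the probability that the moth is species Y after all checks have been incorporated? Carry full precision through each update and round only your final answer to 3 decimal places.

0.315

After 'present': normaliser = 0.9·0.5500 + 0.2·0.2500 + 0.25·0.2000; P(species X) ≈ 0.8319, P(species Y) ≈ 0.0840, P(species Z) ≈ 0.0840
After 'absent': normaliser = 0.1·0.8319 + 0.8·0.0840 + 0.75·0.0840; P(species X) ≈ 0.3898, P(species Y) ≈ 0.3150, P(species Z) ≈ 0.2953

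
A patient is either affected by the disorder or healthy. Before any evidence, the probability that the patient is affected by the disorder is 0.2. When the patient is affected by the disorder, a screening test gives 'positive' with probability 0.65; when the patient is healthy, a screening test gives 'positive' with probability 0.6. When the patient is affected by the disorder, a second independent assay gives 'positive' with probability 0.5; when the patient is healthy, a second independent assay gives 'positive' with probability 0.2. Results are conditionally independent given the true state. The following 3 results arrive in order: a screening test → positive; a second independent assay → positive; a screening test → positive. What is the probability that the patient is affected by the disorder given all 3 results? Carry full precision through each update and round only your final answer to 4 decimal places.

After a screening test='positive': P(affected) = 0.65·0.2000 / (0.65·0.2000 + 0.6·0.8000) ≈ 0.2131
After a second independent assay='positive': P(affected) = 0.5·0.2131 / (0.5·0.2131 + 0.2·0.7869) ≈ 0.4037
After a screening test='positive': P(affected) = 0.65·0.4037 / (0.65·0.4037 + 0.6·0.5963) ≈ 0.4231

0.4231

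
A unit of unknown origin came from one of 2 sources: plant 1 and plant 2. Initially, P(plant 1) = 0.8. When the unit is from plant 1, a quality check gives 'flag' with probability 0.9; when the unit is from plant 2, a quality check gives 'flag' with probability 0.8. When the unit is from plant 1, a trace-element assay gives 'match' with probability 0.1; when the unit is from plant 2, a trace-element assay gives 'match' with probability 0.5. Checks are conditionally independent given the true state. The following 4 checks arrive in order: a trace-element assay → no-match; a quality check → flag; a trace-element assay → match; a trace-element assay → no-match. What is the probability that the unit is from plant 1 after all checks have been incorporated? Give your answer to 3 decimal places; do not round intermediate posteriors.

0.745

After a trace-element assay='no-match': P(plant 1) = 0.9·0.8000 / (0.9·0.8000 + 0.5·0.2000) ≈ 0.8780
After a quality check='flag': P(plant 1) = 0.9·0.8780 / (0.9·0.8780 + 0.8·0.1220) ≈ 0.8901
After a trace-element assay='match': P(plant 1) = 0.1·0.8901 / (0.1·0.8901 + 0.5·0.1099) ≈ 0.6183
After a trace-element assay='no-match': P(plant 1) = 0.9·0.6183 / (0.9·0.6183 + 0.5·0.3817) ≈ 0.7446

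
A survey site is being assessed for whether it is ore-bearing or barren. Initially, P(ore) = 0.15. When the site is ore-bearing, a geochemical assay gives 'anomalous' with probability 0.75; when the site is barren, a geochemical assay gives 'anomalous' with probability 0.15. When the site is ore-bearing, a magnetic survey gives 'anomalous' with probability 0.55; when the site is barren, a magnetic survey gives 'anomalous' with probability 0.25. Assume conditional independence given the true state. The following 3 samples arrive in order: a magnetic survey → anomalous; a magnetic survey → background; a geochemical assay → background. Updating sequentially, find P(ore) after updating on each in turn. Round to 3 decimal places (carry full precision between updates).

0.064

Each posterior becomes the prior for the next update.
After a magnetic survey='anomalous': P(ore) = 0.55·0.1500 / (0.55·0.1500 + 0.25·0.8500) ≈ 0.2797
After a magnetic survey='background': P(ore) = 0.45·0.2797 / (0.45·0.2797 + 0.75·0.7203) ≈ 0.1889
After a geochemical assay='background': P(ore) = 0.25·0.1889 / (0.25·0.1889 + 0.85·0.8111) ≈ 0.0641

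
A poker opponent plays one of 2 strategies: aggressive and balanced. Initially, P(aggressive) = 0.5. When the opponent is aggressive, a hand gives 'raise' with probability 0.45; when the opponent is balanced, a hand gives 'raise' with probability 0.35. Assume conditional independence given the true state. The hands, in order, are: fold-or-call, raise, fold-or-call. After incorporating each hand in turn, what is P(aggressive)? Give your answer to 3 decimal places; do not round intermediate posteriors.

Each posterior becomes the prior for the next update.
After 'fold-or-call': P(aggressive) = 0.55·0.5000 / (0.55·0.5000 + 0.65·0.5000) ≈ 0.4583
After 'raise': P(aggressive) = 0.45·0.4583 / (0.45·0.4583 + 0.35·0.5417) ≈ 0.5211
After 'fold-or-call': P(aggressive) = 0.55·0.5211 / (0.55·0.5211 + 0.65·0.4789) ≈ 0.4793

0.479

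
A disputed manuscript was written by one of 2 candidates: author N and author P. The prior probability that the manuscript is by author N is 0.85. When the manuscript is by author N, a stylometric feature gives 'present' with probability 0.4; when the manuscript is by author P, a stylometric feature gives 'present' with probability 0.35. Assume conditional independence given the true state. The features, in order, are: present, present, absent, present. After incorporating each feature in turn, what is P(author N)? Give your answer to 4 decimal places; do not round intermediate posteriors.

After 'present': P(author N) = 0.4·0.8500 / (0.4·0.8500 + 0.35·0.1500) ≈ 0.8662
After 'present': P(author N) = 0.4·0.8662 / (0.4·0.8662 + 0.35·0.1338) ≈ 0.8810
After 'absent': P(author N) = 0.6·0.8810 / (0.6·0.8810 + 0.65·0.1190) ≈ 0.8723
After 'present': P(author N) = 0.4·0.8723 / (0.4·0.8723 + 0.35·0.1277) ≈ 0.8865

0.8865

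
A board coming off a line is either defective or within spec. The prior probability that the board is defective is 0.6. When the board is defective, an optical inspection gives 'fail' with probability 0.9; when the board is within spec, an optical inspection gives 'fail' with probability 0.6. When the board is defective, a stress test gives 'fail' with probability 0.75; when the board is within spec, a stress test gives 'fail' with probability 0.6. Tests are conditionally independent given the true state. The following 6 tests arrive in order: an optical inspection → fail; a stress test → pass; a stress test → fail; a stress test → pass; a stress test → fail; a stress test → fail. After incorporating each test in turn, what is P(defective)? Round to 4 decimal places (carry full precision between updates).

After an optical inspection='fail': P(defective) = 0.9·0.6000 / (0.9·0.6000 + 0.6·0.4000) ≈ 0.6923
After a stress test='pass': P(defective) = 0.25·0.6923 / (0.25·0.6923 + 0.4·0.3077) ≈ 0.5844
After a stress test='fail': P(defective) = 0.75·0.5844 / (0.75·0.5844 + 0.6·0.4156) ≈ 0.6374
After a stress test='pass': P(defective) = 0.25·0.6374 / (0.25·0.6374 + 0.4·0.3626) ≈ 0.5235
After a stress test='fail': P(defective) = 0.75·0.5235 / (0.75·0.5235 + 0.6·0.4765) ≈ 0.5786
After a stress test='fail': P(defective) = 0.75·0.5786 / (0.75·0.5786 + 0.6·0.4214) ≈ 0.6319

0.6319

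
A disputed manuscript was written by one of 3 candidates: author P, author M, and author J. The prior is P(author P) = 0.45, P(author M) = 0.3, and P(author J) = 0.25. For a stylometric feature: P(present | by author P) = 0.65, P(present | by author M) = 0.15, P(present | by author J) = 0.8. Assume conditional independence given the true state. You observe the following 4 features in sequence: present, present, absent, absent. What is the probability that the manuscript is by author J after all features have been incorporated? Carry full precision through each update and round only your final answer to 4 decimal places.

After 'present': normaliser = 0.65·0.4500 + 0.15·0.3000 + 0.8·0.2500; P(author P) ≈ 0.5442, P(author M) ≈ 0.0837, P(author J) ≈ 0.3721
After 'present': normaliser = 0.65·0.5442 + 0.15·0.0837 + 0.8·0.3721; P(author P) ≈ 0.5327, P(author M) ≈ 0.0189, P(author J) ≈ 0.4483
After 'absent': normaliser = 0.35·0.5327 + 0.85·0.0189 + 0.2·0.4483; P(author P) ≈ 0.6381, P(author M) ≈ 0.0550, P(author J) ≈ 0.3069
After 'absent': normaliser = 0.35·0.6381 + 0.85·0.0550 + 0.2·0.3069; P(author P) ≈ 0.6738, P(author M) ≈ 0.1411, P(author J) ≈ 0.1851

0.1851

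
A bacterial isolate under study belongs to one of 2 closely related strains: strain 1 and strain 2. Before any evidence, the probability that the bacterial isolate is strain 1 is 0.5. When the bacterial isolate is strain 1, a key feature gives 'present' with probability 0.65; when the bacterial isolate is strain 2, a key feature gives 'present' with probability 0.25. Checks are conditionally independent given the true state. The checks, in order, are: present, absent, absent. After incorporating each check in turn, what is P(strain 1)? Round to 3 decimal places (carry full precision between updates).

After 'present': P(strain 1) = 0.65·0.5000 / (0.65·0.5000 + 0.25·0.5000) ≈ 0.7222
After 'absent': P(strain 1) = 0.35·0.7222 / (0.35·0.7222 + 0.75·0.2778) ≈ 0.5482
After 'absent': P(strain 1) = 0.35·0.5482 / (0.35·0.5482 + 0.75·0.4518) ≈ 0.3615

0.362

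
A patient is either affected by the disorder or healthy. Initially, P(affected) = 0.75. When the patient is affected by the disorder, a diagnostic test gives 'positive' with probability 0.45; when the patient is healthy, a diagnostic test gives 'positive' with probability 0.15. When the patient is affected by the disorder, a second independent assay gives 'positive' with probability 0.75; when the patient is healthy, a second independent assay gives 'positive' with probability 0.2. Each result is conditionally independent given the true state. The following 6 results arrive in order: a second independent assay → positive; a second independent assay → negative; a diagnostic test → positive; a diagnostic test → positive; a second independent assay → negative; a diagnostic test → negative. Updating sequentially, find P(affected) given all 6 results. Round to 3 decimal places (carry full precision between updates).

0.865

Apply Bayes' rule sequentially, carrying P(affected) forward.
After a second independent assay='positive': P(affected) = 0.75·0.7500 / (0.75·0.7500 + 0.2·0.2500) ≈ 0.9184
After a second independent assay='negative': P(affected) = 0.25·0.9184 / (0.25·0.9184 + 0.8·0.0816) ≈ 0.7785
After a diagnostic test='positive': P(affected) = 0.45·0.7785 / (0.45·0.7785 + 0.15·0.2215) ≈ 0.9134
After a diagnostic test='positive': P(affected) = 0.45·0.9134 / (0.45·0.9134 + 0.15·0.0866) ≈ 0.9694
After a second independent assay='negative': P(affected) = 0.25·0.9694 / (0.25·0.9694 + 0.8·0.0306) ≈ 0.9082
After a diagnostic test='negative': P(affected) = 0.55·0.9082 / (0.55·0.9082 + 0.85·0.0918) ≈ 0.8648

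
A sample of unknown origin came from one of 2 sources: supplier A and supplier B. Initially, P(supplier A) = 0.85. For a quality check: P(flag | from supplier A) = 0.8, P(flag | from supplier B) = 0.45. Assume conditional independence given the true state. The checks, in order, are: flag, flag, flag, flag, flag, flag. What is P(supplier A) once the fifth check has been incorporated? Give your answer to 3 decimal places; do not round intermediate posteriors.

After 'flag': P(supplier A) = 0.8·0.8500 / (0.8·0.8500 + 0.45·0.1500) ≈ 0.9097
After 'flag': P(supplier A) = 0.8·0.9097 / (0.8·0.9097 + 0.45·0.0903) ≈ 0.9471
After 'flag': P(supplier A) = 0.8·0.9471 / (0.8·0.9471 + 0.45·0.0529) ≈ 0.9695
After 'flag': P(supplier A) = 0.8·0.9695 / (0.8·0.9695 + 0.45·0.0305) ≈ 0.9826
After 'flag': P(supplier A) = 0.8·0.9826 / (0.8·0.9826 + 0.45·0.0174) ≈ 0.9902

0.990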